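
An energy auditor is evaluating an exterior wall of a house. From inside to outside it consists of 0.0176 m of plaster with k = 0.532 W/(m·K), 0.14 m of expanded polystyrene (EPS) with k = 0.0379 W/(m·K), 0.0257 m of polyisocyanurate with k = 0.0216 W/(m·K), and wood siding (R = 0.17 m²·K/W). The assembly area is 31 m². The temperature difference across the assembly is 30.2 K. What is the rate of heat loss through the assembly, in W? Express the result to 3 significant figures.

0.0176/0.532 = 0.03308
0.14/0.0379 = 3.694
0.0257/0.0216 = 1.19
R_total = 0.03308 + 3.694 + 1.19 + 0.17 = 5.087 m²·K/W
Q = A·ΔT/R = 31 × 30.2 / 5.087 = 184 W

184 W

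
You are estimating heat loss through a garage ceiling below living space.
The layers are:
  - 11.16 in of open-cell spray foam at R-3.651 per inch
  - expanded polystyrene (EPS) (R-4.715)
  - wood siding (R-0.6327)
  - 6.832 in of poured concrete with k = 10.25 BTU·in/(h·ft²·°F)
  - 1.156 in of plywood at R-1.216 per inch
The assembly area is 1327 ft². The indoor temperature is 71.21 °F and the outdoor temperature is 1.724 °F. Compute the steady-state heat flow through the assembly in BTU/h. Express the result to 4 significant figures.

1914 BTU/h

11.16 × 3.651 = 40.745
6.832/10.25 = 0.66654
1.156 × 1.216 = 1.4057
R_total = 40.745 + 4.715 + 0.6327 + 0.66654 + 1.4057 = 48.165 ft²·°F·h/BTU
Q = A·ΔT/R = 1327 × (71.21 − 1.724) / 48.165 = 1914.4 BTU/h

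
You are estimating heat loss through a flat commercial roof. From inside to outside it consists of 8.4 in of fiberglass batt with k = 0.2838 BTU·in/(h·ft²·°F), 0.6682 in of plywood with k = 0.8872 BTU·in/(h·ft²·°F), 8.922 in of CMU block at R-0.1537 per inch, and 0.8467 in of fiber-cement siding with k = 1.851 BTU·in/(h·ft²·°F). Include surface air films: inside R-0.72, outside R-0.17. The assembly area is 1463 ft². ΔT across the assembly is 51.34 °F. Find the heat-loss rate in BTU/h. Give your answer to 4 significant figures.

8.4/0.2838 = 29.598
0.6682/0.8872 = 0.75316
8.922 × 0.1537 = 1.3713
0.8467/1.851 = 0.45743
R_total = 0.72 + 29.598 + 0.75316 + 1.3713 + 0.45743 + 0.17 = 33.07 ft²·°F·h/BTU
Q = A·ΔT/R = 1463 × 51.34 / 33.07 = 2271.2 BTU/h

2271 BTU/h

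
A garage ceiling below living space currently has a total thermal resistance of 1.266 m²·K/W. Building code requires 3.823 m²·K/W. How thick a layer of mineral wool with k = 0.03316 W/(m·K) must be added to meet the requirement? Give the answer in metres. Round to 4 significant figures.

0.08479 m

ΔR = 3.823 − 1.266 = 2.557 m²·K/W
L = ΔR × k = 2.557 × 0.03316 = 0.08479 m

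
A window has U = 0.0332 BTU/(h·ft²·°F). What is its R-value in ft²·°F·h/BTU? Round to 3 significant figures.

R = 1/U = 1/0.0332 = 30.12

30.1 ft²·°F·h/BTU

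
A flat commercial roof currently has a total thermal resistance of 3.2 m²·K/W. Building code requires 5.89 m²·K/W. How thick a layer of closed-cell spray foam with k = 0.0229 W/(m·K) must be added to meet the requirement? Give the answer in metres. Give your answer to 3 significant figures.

0.0616 m

ΔR = 5.89 − 3.2 = 2.69 m²·K/W
L = ΔR × k = 2.69 × 0.0229 = 0.0616 m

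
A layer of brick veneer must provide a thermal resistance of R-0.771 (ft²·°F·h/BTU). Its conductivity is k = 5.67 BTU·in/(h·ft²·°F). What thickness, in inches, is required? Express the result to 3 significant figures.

L = R × k = 0.771 × 5.67 = 4.372 in

4.37 in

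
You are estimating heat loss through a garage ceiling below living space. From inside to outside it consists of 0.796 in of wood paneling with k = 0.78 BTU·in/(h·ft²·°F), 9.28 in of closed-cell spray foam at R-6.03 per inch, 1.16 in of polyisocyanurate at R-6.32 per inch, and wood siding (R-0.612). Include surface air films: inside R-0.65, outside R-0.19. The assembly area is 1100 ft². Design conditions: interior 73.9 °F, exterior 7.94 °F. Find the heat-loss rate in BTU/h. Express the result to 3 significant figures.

0.796/0.78 = 1.021
9.28 × 6.03 = 55.96
1.16 × 6.32 = 7.331
R_total = 0.65 + 1.021 + 55.96 + 7.331 + 0.612 + 0.19 = 65.76 ft²·°F·h/BTU
Q = A·ΔT/R = 1100 × (73.9 − 7.94) / 65.76 = 1103 BTU/h

1100 BTU/h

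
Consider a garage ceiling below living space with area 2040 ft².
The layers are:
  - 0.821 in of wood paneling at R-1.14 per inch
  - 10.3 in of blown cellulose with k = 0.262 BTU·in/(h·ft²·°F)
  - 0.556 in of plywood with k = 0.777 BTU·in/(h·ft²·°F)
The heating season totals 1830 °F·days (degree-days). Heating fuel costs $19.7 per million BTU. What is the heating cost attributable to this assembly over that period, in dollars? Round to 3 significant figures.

0.821 × 1.14 = 0.9359
10.3/0.262 = 39.31
0.556/0.777 = 0.7156
R_total = 0.9359 + 39.31 + 0.7156 = 40.96 ft²·°F·h/BTU
E = A × HDD × 24 / R = 2040 × 1830 × 24 / 40.96 = 2187000 BTU
Cost = 2187000/10⁶ × 19.7 = $43.09

43.1 dollars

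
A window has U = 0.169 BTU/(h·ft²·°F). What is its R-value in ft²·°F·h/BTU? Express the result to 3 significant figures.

R = 1/U = 1/0.169 = 5.917

5.92 ft²·°F·h/BTU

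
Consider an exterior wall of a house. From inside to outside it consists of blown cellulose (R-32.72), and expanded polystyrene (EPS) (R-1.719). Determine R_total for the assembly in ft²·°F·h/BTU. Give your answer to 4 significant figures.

34.44 ft²·°F·h/BTU

R_total = 32.72 + 1.719 = 34.439 ft²·°F·h/BTU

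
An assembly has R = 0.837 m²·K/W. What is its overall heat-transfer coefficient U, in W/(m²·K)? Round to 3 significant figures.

U = 1/R = 1/0.837 = 1.195

1.19 W/(m²·K)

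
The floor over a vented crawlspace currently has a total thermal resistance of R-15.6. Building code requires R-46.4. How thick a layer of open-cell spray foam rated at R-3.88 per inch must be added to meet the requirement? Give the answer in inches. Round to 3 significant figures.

7.94 in

ΔR = 46.4 − 15.6 = 30.8 ft²·°F·h/BTU
L = ΔR / (R/in) = 30.8/3.88 = 7.938 in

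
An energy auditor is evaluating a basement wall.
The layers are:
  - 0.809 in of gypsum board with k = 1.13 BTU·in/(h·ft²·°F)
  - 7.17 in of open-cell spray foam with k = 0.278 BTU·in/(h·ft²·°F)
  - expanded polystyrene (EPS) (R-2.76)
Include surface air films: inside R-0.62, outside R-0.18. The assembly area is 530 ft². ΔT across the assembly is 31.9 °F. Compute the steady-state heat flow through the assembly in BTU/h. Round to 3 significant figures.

0.809/1.13 = 0.7159
7.17/0.278 = 25.79
R_total = 0.62 + 0.7159 + 25.79 + 2.76 + 0.18 = 30.07 ft²·°F·h/BTU
Q = A·ΔT/R = 530 × 31.9 / 30.07 = 562.3 BTU/h

562 BTU/h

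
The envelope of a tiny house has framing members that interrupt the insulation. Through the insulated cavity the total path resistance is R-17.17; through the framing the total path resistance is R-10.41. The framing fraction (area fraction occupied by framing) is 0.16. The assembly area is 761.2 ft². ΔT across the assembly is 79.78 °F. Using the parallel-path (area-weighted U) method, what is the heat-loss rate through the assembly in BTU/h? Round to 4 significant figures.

3904 BTU/h

U_eff = 0.84/17.17 + 0.16/10.41 = 0.048923 + 0.01537 = 0.064292
R_eff = 1/U_eff = 15.554 ft²·°F·h/BTU
Q = 761.2 × 79.78 / 15.554 = 3904.4 BTU/h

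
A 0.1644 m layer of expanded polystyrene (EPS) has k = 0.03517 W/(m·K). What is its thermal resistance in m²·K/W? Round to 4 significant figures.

4.674 m²·K/W

R = L/k = 0.1644/0.03517 = 4.6744 m²·K/W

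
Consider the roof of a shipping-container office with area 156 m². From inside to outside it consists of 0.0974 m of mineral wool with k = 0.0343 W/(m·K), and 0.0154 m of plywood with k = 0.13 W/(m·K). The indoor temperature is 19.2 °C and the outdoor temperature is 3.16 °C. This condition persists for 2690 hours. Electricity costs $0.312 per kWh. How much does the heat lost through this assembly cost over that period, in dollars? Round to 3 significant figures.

0.0974/0.0343 = 2.84
0.0154/0.13 = 0.1185
R_total = 2.84 + 0.1185 = 2.958 m²·K/W
Q = 156 × (19.2 − 3.16) / 2.958 = 845.9 W
E = 845.9 W × 2690 h / 1000 = 2275 kWh
Cost = 2275 × 0.312 = $709.9

710 dollars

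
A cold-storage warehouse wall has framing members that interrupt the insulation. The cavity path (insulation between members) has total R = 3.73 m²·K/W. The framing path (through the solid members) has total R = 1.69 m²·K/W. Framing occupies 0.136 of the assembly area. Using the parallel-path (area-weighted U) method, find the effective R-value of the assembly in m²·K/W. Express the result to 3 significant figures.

U_eff = 0.864/3.73 + 0.136/1.69 = 0.2316 + 0.08047 = 0.3121
R_eff = 1/U_eff = 3.204 m²·K/W

3.20 m²·K/W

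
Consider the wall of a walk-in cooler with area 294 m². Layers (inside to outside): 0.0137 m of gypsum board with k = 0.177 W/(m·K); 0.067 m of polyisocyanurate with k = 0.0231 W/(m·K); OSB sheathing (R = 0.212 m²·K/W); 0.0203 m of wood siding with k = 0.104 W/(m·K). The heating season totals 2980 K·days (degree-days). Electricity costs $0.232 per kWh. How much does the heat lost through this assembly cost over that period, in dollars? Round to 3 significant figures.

0.0137/0.177 = 0.0774
0.067/0.0231 = 2.9
0.0203/0.104 = 0.1952
R_total = 0.0774 + 2.9 + 0.212 + 0.1952 = 3.385 m²·K/W
E = A × HDD × 24 / R / 1000 = 294 × 2980 × 24 / 3.385 / 1000 = 6212 kWh
Cost = 6212 × 0.232 = $1441

1440 dollars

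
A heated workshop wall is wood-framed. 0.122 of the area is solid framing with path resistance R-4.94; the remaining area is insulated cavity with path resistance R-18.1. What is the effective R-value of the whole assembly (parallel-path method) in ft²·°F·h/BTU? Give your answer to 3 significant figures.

U_eff = 0.878/18.1 + 0.122/4.94 = 0.04851 + 0.0247 = 0.0732
R_eff = 1/U_eff = 13.66 ft²·°F·h/BTU

13.7 ft²·°F·h/BTU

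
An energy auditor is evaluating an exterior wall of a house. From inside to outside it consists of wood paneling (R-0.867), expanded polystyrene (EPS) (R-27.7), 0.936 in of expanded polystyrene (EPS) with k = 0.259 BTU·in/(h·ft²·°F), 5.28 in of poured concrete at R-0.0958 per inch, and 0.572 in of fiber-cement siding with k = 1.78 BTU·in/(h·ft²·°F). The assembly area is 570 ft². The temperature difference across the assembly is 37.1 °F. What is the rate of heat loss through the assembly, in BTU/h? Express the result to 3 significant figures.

641 BTU/h

0.936/0.259 = 3.614
5.28 × 0.0958 = 0.5058
0.572/1.78 = 0.3213
R_total = 0.867 + 27.7 + 3.614 + 0.5058 + 0.3213 = 33.01 ft²·°F·h/BTU
Q = A·ΔT/R = 570 × 37.1 / 33.01 = 640.7 BTU/h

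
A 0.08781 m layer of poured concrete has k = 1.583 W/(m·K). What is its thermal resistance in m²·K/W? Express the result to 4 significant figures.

R = L/k = 0.08781/1.583 = 0.055471 m²·K/W

0.05547 m²·K/W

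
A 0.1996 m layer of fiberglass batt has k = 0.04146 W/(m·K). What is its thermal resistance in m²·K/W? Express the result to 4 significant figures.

R = L/k = 0.1996/0.04146 = 4.8143 m²·K/W

4.814 m²·K/W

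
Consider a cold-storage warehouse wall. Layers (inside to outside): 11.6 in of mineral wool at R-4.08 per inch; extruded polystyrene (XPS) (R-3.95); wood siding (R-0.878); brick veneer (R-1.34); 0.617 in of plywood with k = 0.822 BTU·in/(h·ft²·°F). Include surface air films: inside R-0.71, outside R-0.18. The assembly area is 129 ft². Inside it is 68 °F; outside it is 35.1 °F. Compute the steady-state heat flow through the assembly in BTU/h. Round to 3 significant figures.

77.0 BTU/h

11.6 × 4.08 = 47.33
0.617/0.822 = 0.7506
R_total = 0.71 + 47.33 + 3.95 + 0.878 + 1.34 + 0.7506 + 0.18 = 55.14 ft²·°F·h/BTU
Q = A·ΔT/R = 129 × (68 − 35.1) / 55.14 = 76.97 BTU/h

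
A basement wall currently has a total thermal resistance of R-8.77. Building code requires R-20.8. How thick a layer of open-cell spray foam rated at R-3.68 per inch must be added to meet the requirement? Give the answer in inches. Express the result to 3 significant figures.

ΔR = 20.8 − 8.77 = 12.03 ft²·°F·h/BTU
L = ΔR / (R/in) = 12.03/3.68 = 3.269 in

3.27 in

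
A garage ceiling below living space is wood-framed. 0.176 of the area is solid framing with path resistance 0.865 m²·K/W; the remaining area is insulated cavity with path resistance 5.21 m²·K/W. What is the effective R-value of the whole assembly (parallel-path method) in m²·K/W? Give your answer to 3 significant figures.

2.77 m²·K/W

U_eff = 0.824/5.21 + 0.176/0.865 = 0.1582 + 0.2035 = 0.3616
R_eff = 1/U_eff = 2.765 m²·K/W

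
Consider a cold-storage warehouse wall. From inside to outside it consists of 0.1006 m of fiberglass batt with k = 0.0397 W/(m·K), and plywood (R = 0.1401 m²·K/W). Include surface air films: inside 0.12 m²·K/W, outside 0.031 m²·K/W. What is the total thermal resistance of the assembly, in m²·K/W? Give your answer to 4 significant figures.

0.1006/0.0397 = 2.534
R_total = 0.12 + 2.534 + 0.1401 + 0.031 = 2.8251 m²·K/W

2.825 m²·K/W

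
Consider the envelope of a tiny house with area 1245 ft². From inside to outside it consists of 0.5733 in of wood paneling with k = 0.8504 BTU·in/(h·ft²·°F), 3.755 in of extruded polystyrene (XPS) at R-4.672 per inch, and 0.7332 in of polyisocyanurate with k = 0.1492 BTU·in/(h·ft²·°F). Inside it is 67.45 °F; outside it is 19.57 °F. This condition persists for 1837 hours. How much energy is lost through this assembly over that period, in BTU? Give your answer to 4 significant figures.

0.5733/0.8504 = 0.67415
3.755 × 4.672 = 17.543
0.7332/0.1492 = 4.9142
R_total = 0.67415 + 17.543 + 4.9142 = 23.132 ft²·°F·h/BTU
Q = 1245 × (67.45 − 19.57) / 23.132 = 2577 BTU/h
E = 2577 × 1837 = 4734000 BTU

4734000 BTU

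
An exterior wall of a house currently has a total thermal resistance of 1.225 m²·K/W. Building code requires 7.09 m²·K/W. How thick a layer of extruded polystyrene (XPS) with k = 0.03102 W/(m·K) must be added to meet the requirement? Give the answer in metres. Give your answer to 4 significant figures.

0.1819 m

ΔR = 7.09 − 1.225 = 5.865 m²·K/W
L = ΔR × k = 5.865 × 0.03102 = 0.18193 m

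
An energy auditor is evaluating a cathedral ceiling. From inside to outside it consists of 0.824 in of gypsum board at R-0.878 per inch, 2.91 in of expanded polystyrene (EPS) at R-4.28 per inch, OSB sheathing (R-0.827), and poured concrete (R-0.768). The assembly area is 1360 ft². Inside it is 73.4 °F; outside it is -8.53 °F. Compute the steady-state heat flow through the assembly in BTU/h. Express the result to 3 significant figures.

0.824 × 0.878 = 0.7235
2.91 × 4.28 = 12.45
R_total = 0.7235 + 12.45 + 0.827 + 0.768 = 14.77 ft²·°F·h/BTU
Q = A·ΔT/R = 1360 × (73.4 − (-8.53)) / 14.77 = 7542 BTU/h

7540 BTU/h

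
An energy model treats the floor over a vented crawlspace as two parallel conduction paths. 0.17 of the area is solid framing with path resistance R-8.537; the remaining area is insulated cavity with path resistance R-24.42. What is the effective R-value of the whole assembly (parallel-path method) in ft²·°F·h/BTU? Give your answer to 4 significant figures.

U_eff = 0.83/24.42 + 0.17/8.537 = 0.033989 + 0.019913 = 0.053902
R_eff = 1/U_eff = 18.552 ft²·°F·h/BTU

18.55 ft²·°F·h/BTU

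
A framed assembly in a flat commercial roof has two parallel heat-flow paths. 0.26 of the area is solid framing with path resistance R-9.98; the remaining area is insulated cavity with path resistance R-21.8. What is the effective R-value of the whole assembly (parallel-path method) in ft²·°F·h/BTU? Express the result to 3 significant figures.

U_eff = 0.74/21.8 + 0.26/9.98 = 0.03394 + 0.02605 = 0.06
R_eff = 1/U_eff = 16.67 ft²·°F·h/BTU

16.7 ft²·°F·h/BTU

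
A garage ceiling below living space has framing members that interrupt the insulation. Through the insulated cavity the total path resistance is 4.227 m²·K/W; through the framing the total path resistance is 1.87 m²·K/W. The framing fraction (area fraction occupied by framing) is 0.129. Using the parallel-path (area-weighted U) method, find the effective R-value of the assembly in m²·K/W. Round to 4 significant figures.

U_eff = 0.871/4.227 + 0.129/1.87 = 0.20606 + 0.068984 = 0.27504
R_eff = 1/U_eff = 3.6358 m²·K/W

3.636 m²·K/W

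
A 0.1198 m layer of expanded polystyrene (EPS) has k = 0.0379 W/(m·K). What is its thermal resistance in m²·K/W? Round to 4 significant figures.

3.161 m²·K/W

R = L/k = 0.1198/0.0379 = 3.1609 m²·K/W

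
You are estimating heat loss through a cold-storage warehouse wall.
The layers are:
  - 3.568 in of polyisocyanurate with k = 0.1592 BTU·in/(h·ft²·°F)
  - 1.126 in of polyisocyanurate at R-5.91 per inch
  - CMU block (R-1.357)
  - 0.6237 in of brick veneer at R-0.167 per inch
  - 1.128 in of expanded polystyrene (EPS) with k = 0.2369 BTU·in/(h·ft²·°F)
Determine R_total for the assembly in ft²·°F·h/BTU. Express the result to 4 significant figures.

35.29 ft²·°F·h/BTU

3.568/0.1592 = 22.412
1.126 × 5.91 = 6.6547
0.6237 × 0.167 = 0.10416
1.128/0.2369 = 4.7615
R_total = 22.412 + 6.6547 + 1.357 + 0.10416 + 4.7615 = 35.289 ft²·°F·h/BTU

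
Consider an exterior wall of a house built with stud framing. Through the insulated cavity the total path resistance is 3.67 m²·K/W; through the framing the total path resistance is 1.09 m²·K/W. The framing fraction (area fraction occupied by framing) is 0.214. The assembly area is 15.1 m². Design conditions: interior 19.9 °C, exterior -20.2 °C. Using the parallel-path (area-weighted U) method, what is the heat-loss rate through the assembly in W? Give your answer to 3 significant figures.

249 W

U_eff = 0.786/3.67 + 0.214/1.09 = 0.2142 + 0.1963 = 0.4105
R_eff = 1/U_eff = 2.436 m²·K/W
Q = 15.1 × (19.9 − (-20.2)) / 2.436 = 248.6 W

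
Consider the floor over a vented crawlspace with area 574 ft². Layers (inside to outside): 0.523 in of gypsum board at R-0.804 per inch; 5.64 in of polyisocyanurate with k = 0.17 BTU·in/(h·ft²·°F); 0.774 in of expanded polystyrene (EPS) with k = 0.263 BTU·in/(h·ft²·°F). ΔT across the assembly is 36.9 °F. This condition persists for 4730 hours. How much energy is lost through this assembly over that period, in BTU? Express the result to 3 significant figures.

0.523 × 0.804 = 0.4205
5.64/0.17 = 33.18
0.774/0.263 = 2.943
R_total = 0.4205 + 33.18 + 2.943 = 36.54 ft²·°F·h/BTU
Q = 574 × 36.9 / 36.54 = 579.7 BTU/h
E = 579.7 × 4730 = 2742000 BTU

2740000 BTU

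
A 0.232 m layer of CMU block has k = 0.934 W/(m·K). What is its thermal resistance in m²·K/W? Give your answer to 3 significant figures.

R = L/k = 0.232/0.934 = 0.2484 m²·K/W

0.248 m²·K/W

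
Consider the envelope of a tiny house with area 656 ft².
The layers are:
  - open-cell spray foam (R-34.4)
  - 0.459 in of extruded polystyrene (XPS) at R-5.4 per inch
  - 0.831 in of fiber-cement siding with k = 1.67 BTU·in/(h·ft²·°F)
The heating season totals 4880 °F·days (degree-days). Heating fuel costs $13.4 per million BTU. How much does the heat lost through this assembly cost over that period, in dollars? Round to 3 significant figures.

0.459 × 5.4 = 2.479
0.831/1.67 = 0.4976
R_total = 34.4 + 2.479 + 0.4976 = 37.38 ft²·°F·h/BTU
E = A × HDD × 24 / R = 656 × 4880 × 24 / 37.38 = 2056000 BTU
Cost = 2056000/10⁶ × 13.4 = $27.55

27.5 dollars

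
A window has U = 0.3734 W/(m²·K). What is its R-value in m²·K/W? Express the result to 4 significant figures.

2.678 m²·K/W

R = 1/U = 1/0.3734 = 2.6781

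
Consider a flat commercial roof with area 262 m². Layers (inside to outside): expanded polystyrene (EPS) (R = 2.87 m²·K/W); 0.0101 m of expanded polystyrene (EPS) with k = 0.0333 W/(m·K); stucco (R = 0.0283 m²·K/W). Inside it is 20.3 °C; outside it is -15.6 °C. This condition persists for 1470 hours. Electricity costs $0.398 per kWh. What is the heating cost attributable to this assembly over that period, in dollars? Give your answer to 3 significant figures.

1720 dollars

0.0101/0.0333 = 0.3033
R_total = 2.87 + 0.3033 + 0.0283 = 3.202 m²·K/W
Q = 262 × (20.3 − (-15.6)) / 3.202 = 2938 W
E = 2938 W × 1470 h / 1000 = 4319 kWh
Cost = 4319 × 0.398 = $1719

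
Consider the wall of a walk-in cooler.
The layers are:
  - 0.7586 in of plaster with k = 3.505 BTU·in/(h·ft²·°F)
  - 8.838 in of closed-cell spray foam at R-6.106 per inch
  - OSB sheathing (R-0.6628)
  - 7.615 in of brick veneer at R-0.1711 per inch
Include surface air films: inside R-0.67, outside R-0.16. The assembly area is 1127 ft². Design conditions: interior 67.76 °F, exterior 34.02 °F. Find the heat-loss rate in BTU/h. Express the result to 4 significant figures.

0.7586/3.505 = 0.21643
8.838 × 6.106 = 53.965
7.615 × 0.1711 = 1.3029
R_total = 0.67 + 0.21643 + 53.965 + 0.6628 + 1.3029 + 0.16 = 56.977 ft²·°F·h/BTU
Q = A·ΔT/R = 1127 × (67.76 − 34.02) / 56.977 = 667.37 BTU/h

667.4 BTU/h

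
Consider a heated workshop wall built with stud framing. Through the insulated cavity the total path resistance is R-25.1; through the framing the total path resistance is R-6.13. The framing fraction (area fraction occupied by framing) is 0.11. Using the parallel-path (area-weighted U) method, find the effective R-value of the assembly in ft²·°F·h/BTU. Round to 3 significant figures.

18.7 ft²·°F·h/BTU

U_eff = 0.89/25.1 + 0.11/6.13 = 0.03546 + 0.01794 = 0.0534
R_eff = 1/U_eff = 18.73 ft²·°F·h/BTU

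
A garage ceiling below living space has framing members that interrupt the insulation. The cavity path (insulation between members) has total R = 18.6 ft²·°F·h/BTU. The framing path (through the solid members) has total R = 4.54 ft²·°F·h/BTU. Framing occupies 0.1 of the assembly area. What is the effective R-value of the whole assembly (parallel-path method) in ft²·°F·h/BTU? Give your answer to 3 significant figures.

14.2 ft²·°F·h/BTU

U_eff = 0.9/18.6 + 0.1/4.54 = 0.04839 + 0.02203 = 0.07041
R_eff = 1/U_eff = 14.2 ft²·°F·h/BTU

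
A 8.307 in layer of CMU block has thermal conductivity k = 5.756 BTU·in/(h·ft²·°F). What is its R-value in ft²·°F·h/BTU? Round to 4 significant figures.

R = L/k = 8.307/5.756 = 1.4432 ft²·°F·h/BTU

1.443 ft²·°F·h/BTU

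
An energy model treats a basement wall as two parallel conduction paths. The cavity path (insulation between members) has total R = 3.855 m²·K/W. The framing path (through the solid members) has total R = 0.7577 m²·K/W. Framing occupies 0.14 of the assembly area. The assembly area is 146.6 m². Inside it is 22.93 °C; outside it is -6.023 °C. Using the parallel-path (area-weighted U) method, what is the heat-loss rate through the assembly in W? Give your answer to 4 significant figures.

U_eff = 0.86/3.855 + 0.14/0.7577 = 0.22309 + 0.18477 = 0.40786
R_eff = 1/U_eff = 2.4518 m²·K/W
Q = 146.6 × (22.93 − (-6.023)) / 2.4518 = 1731.2 W

1731 W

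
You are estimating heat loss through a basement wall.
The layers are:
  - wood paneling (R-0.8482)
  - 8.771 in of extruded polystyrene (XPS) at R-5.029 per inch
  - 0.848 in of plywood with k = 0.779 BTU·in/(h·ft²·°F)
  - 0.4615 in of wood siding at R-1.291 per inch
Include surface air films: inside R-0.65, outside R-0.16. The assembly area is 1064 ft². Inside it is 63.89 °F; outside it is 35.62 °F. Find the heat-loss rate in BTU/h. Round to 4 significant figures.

8.771 × 5.029 = 44.109
0.848/0.779 = 1.0886
0.4615 × 1.291 = 0.5958
R_total = 0.65 + 0.8482 + 44.109 + 1.0886 + 0.5958 + 0.16 = 47.452 ft²·°F·h/BTU
Q = A·ΔT/R = 1064 × (63.89 − 35.62) / 47.452 = 633.89 BTU/h

633.9 BTU/h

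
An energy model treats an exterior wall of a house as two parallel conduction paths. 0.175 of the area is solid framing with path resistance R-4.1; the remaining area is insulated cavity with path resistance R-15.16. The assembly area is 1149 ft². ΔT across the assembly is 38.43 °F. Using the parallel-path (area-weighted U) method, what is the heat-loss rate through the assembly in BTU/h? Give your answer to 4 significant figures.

4288 BTU/h

U_eff = 0.825/15.16 + 0.175/4.1 = 0.05442 + 0.042683 = 0.097102
R_eff = 1/U_eff = 10.298 ft²·°F·h/BTU
Q = 1149 × 38.43 / 10.298 = 4287.7 BTU/h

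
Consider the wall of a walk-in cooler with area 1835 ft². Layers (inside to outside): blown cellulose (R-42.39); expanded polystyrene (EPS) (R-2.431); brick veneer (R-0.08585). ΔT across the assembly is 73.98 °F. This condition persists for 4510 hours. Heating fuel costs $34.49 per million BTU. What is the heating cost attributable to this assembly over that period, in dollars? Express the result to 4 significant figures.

470.2 dollars

R_total = 42.39 + 2.431 + 0.08585 = 44.907 ft²·°F·h/BTU
Q = 1835 × 73.98 / 44.907 = 3023 BTU/h
E = 3023 × 4510 = 13634000 BTU
Cost = 13634000/10⁶ × 34.49 = $470.23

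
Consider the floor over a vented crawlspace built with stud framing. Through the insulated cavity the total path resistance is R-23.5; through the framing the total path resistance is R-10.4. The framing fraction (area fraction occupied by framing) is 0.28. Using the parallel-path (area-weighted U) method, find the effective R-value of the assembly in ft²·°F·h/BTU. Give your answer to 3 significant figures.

17.4 ft²·°F·h/BTU

U_eff = 0.72/23.5 + 0.28/10.4 = 0.03064 + 0.02692 = 0.05756
R_eff = 1/U_eff = 17.37 ft²·°F·h/BTU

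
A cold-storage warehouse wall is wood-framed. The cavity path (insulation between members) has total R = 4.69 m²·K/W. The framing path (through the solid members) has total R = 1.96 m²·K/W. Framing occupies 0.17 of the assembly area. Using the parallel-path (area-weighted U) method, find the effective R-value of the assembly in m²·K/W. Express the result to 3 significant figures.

3.79 m²·K/W

U_eff = 0.83/4.69 + 0.17/1.96 = 0.177 + 0.08673 = 0.2637
R_eff = 1/U_eff = 3.792 m²·K/W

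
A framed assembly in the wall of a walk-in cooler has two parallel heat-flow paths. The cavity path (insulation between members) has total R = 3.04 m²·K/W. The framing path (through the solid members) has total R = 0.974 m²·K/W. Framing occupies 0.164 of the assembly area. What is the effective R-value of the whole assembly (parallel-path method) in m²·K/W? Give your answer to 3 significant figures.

U_eff = 0.836/3.04 + 0.164/0.974 = 0.275 + 0.1684 = 0.4434
R_eff = 1/U_eff = 2.255 m²·K/W

2.26 m²·K/W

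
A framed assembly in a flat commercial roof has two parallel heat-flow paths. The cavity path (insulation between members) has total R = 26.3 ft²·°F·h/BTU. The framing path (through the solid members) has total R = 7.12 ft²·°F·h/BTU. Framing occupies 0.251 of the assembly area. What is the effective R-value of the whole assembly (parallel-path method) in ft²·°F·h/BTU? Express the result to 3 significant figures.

15.7 ft²·°F·h/BTU

U_eff = 0.749/26.3 + 0.251/7.12 = 0.02848 + 0.03525 = 0.06373
R_eff = 1/U_eff = 15.69 ft²·°F·h/BTU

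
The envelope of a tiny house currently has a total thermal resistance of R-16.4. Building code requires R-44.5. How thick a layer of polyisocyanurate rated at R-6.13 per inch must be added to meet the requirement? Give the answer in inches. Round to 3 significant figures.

ΔR = 44.5 − 16.4 = 28.1 ft²·°F·h/BTU
L = ΔR / (R/in) = 28.1/6.13 = 4.584 in

4.58 in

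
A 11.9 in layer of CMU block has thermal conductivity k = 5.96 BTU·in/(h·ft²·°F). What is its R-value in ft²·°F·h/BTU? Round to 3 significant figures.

R = L/k = 11.9/5.96 = 1.997 ft²·°F·h/BTU

2.00 ft²·°F·h/BTU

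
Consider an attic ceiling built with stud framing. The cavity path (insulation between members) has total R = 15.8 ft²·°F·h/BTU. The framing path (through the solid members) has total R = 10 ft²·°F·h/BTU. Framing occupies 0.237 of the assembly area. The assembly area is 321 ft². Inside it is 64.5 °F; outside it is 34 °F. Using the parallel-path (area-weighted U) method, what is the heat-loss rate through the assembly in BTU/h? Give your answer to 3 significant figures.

705 BTU/h

U_eff = 0.763/15.8 + 0.237/10 = 0.04829 + 0.0237 = 0.07199
R_eff = 1/U_eff = 13.89 ft²·°F·h/BTU
Q = 321 × (64.5 − 34) / 13.89 = 704.8 BTU/h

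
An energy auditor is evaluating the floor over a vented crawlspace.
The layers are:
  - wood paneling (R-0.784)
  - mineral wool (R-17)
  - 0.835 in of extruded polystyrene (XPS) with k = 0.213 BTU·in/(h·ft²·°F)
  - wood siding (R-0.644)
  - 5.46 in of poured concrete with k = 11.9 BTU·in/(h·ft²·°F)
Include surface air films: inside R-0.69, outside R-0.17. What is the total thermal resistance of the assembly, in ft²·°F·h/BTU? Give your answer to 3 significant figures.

0.835/0.213 = 3.92
5.46/11.9 = 0.4588
R_total = 0.69 + 0.784 + 17 + 3.92 + 0.644 + 0.4588 + 0.17 = 23.67 ft²·°F·h/BTU

23.7 ft²·°F·h/BTU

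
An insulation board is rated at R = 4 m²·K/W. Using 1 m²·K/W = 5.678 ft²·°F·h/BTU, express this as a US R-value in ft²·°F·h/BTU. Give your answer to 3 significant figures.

22.7 ft²·°F·h/BTU

R_US = 4 × 5.678 = 22.71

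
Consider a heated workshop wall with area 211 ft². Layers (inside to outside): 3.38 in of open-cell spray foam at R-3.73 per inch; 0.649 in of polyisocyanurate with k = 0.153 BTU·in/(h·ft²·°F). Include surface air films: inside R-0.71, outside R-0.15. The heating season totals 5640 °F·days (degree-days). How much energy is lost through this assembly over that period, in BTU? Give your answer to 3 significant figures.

3.38 × 3.73 = 12.61
0.649/0.153 = 4.242
R_total = 0.71 + 12.61 + 4.242 + 0.15 = 17.71 ft²·°F·h/BTU
E = A × HDD × 24 / R = 211 × 5640 × 24 / 17.71 = 1613000 BTU

1610000 BTU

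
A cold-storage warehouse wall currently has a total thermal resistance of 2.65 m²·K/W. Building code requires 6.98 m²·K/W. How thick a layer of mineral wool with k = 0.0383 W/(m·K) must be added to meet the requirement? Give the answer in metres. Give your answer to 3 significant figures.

ΔR = 6.98 − 2.65 = 4.33 m²·K/W
L = ΔR × k = 4.33 × 0.0383 = 0.1658 m

0.166 m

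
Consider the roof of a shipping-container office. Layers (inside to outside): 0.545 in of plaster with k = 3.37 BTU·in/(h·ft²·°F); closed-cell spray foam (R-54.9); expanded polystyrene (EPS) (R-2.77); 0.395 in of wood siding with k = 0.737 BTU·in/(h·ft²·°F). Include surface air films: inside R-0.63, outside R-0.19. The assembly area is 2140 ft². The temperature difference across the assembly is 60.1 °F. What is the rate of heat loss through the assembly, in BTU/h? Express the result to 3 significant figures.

2170 BTU/h

0.545/3.37 = 0.1617
0.395/0.737 = 0.536
R_total = 0.63 + 0.1617 + 54.9 + 2.77 + 0.536 + 0.19 = 59.19 ft²·°F·h/BTU
Q = A·ΔT/R = 2140 × 60.1 / 59.19 = 2173 BTU/h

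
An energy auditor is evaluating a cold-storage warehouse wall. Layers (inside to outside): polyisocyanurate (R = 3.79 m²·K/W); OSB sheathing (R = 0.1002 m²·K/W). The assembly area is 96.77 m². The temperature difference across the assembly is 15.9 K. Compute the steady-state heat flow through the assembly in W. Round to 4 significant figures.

395.5 W

R_total = 3.79 + 0.1002 = 3.8902 m²·K/W
Q = A·ΔT/R = 96.77 × 15.9 / 3.8902 = 395.52 W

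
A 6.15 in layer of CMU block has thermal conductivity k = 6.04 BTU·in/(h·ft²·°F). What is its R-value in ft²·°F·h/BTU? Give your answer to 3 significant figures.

R = L/k = 6.15/6.04 = 1.018 ft²·°F·h/BTU

1.02 ft²·°F·h/BTU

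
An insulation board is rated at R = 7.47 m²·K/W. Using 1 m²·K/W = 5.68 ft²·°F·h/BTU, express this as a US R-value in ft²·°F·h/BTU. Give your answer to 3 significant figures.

42.4 ft²·°F·h/BTU

R_US = 7.47 × 5.68 = 42.43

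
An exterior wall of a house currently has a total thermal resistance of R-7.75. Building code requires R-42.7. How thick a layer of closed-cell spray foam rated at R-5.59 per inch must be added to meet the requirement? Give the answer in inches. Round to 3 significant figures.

6.25 in

ΔR = 42.7 − 7.75 = 34.95 ft²·°F·h/BTU
L = ΔR / (R/in) = 34.95/5.59 = 6.252 in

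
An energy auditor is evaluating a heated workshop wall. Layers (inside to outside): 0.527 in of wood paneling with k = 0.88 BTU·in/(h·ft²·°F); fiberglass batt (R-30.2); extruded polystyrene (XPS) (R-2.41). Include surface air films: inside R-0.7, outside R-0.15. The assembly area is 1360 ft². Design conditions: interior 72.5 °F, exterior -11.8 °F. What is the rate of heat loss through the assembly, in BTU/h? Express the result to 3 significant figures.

0.527/0.88 = 0.5989
R_total = 0.7 + 0.5989 + 30.2 + 2.41 + 0.15 = 34.06 ft²·°F·h/BTU
Q = A·ΔT/R = 1360 × (72.5 − (-11.8)) / 34.06 = 3366 BTU/h

3370 BTU/h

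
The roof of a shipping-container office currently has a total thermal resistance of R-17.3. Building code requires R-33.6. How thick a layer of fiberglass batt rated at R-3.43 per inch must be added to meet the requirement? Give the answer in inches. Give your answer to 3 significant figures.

4.75 in

ΔR = 33.6 − 17.3 = 16.3 ft²·°F·h/BTU
L = ΔR / (R/in) = 16.3/3.43 = 4.752 in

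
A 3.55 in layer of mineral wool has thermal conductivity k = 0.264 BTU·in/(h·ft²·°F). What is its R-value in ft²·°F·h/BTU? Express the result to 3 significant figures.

13.4 ft²·°F·h/BTU

R = L/k = 3.55/0.264 = 13.45 ft²·°F·h/BTU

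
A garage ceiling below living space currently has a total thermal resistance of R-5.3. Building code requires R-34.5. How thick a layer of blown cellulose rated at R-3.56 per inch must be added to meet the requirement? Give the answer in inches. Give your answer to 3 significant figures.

ΔR = 34.5 − 5.3 = 29.2 ft²·°F·h/BTU
L = ΔR / (R/in) = 29.2/3.56 = 8.202 in

8.20 in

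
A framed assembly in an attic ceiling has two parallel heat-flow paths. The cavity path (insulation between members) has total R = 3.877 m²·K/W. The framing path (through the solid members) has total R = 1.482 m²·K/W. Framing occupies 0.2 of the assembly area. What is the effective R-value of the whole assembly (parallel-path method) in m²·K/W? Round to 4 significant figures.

U_eff = 0.8/3.877 + 0.2/1.482 = 0.20635 + 0.13495 = 0.3413
R_eff = 1/U_eff = 2.93 m²·K/W

2.930 m²·K/W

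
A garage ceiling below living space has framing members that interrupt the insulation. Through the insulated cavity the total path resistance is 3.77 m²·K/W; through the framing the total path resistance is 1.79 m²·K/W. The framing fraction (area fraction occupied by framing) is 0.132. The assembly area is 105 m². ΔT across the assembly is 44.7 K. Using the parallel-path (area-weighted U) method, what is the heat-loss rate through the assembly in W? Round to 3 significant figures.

1430 W

U_eff = 0.868/3.77 + 0.132/1.79 = 0.2302 + 0.07374 = 0.304
R_eff = 1/U_eff = 3.29 m²·K/W
Q = 105 × 44.7 / 3.29 = 1427 W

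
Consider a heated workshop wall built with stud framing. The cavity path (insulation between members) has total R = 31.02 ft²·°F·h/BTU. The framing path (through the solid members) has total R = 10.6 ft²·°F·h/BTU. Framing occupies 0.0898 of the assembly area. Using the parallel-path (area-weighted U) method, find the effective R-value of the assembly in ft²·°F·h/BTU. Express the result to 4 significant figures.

U_eff = 0.9102/31.02 + 0.0898/10.6 = 0.029342 + 0.0084717 = 0.037814
R_eff = 1/U_eff = 26.445 ft²·°F·h/BTU

26.45 ft²·°F·h/BTU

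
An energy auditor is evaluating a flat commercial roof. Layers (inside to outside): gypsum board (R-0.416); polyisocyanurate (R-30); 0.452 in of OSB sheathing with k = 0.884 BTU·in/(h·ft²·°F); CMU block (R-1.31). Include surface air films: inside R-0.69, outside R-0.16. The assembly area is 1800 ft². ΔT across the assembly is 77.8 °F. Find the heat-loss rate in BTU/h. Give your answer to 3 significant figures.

0.452/0.884 = 0.5113
R_total = 0.69 + 0.416 + 30 + 0.5113 + 1.31 + 0.16 = 33.09 ft²·°F·h/BTU
Q = A·ΔT/R = 1800 × 77.8 / 33.09 = 4232 BTU/h

4230 BTU/h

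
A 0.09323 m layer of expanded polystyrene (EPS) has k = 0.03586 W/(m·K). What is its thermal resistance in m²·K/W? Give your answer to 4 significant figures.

R = L/k = 0.09323/0.03586 = 2.5998 m²·K/W

2.600 m²·K/W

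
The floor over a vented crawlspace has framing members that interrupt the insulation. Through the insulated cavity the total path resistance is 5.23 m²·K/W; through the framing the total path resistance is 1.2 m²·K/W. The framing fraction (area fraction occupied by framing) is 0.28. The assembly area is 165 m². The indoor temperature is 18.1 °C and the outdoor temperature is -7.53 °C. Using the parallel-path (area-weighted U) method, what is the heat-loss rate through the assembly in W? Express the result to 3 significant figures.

U_eff = 0.72/5.23 + 0.28/1.2 = 0.1377 + 0.2333 = 0.371
R_eff = 1/U_eff = 2.695 m²·K/W
Q = 165 × (18.1 − (-7.53)) / 2.695 = 1569 W

1570 W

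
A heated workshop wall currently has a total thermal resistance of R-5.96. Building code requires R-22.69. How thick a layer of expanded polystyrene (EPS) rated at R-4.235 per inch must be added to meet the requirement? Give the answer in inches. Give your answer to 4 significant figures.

ΔR = 22.69 − 5.96 = 16.73 ft²·°F·h/BTU
L = ΔR / (R/in) = 16.73/4.235 = 3.9504 in

3.950 in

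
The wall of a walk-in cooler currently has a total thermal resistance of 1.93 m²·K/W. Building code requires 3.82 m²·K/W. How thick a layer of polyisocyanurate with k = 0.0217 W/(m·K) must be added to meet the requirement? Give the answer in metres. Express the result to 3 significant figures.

ΔR = 3.82 − 1.93 = 1.89 m²·K/W
L = ΔR × k = 1.89 × 0.0217 = 0.04101 m

0.0410 m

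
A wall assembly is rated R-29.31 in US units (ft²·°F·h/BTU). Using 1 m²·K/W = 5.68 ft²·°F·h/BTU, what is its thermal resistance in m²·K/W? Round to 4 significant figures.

R_SI = 29.31/5.68 = 5.1602

5.160 m²·K/W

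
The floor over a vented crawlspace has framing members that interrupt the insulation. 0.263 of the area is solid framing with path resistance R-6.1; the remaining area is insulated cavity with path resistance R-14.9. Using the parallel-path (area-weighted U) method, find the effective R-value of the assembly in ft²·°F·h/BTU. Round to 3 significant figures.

10.8 ft²·°F·h/BTU

U_eff = 0.737/14.9 + 0.263/6.1 = 0.04946 + 0.04311 = 0.09258
R_eff = 1/U_eff = 10.8 ft²·°F·h/BTU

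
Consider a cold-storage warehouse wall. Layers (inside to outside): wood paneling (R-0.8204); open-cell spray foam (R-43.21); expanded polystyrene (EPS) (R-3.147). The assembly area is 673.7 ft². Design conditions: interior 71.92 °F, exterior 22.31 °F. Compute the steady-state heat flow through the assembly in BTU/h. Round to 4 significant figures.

708.4 BTU/h

R_total = 0.8204 + 43.21 + 3.147 = 47.177 ft²·°F·h/BTU
Q = A·ΔT/R = 673.7 × (71.92 − 22.31) / 47.177 = 708.44 BTU/h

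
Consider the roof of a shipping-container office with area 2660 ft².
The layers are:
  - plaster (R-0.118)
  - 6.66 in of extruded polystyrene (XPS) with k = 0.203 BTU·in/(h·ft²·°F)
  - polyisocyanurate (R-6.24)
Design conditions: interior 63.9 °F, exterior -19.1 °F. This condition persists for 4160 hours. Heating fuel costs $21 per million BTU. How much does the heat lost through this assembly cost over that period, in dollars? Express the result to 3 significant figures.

6.66/0.203 = 32.81
R_total = 0.118 + 32.81 + 6.24 = 39.17 ft²·°F·h/BTU
Q = 2660 × (63.9 − (-19.1)) / 39.17 = 5637 BTU/h
E = 5637 × 4160 = 23450000 BTU
Cost = 23450000/10⁶ × 21 = $492.5

492 dollars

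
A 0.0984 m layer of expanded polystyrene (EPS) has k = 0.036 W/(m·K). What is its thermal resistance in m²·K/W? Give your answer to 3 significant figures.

R = L/k = 0.0984/0.036 = 2.733 m²·K/W

2.73 m²·K/W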